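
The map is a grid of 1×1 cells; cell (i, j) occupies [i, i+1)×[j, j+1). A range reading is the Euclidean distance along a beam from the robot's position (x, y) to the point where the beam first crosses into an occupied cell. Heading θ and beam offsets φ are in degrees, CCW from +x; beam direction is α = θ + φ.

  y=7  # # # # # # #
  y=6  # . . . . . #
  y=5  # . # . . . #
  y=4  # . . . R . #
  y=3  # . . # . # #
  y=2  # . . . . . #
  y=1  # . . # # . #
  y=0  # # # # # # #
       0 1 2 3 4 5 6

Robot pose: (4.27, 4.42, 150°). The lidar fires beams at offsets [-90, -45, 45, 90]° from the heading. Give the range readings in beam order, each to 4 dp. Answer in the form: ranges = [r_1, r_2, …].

ranges = [2.9791, 2.6710, 3.3854, 0.5400]

beam 1: φ=-90°, α=60°
  cosα=0.5000 sinα=0.8660 | (4,4) | tMaxX 1.4600 tMaxY 0.6697 | tΔX 2.0000 tΔY 1.1547
    t=0.6697 [y] (4,5)
    t=1.4600 [x] (5,5)
    t=1.8244 [y] (5,6)
    t=2.9791 [y] (5,7) — stop
  → r_1 = 2.9791
beam 2: φ=-45°, α=105°
  cosα=-0.2588 sinα=0.9659 | (4,4) | tMaxX 1.0432 tMaxY 0.6005 | tΔX 3.8637 tΔY 1.0353
    t=0.6005 [y] (4,5)
    t=1.0432 [x] (3,5)
    t=1.6357 [y] (3,6)
    t=2.6710 [y] (3,7) — stop
  → r_2 = 2.6710
beam 3: φ=45°, α=195°
  cosα=-0.9659 sinα=-0.2588 | (4,4) | tMaxX 0.2795 tMaxY 1.6228 | tΔX 1.0353 tΔY 3.8637
    t=0.2795 [x] (3,4)
    t=1.3148 [x] (2,4)
    t=1.6228 [y] (2,3)
    t=2.3501 [x] (1,3)
    t=3.3854 [x] (0,3) — stop
  → r_3 = 3.3854
beam 4: φ=90°, α=240°
  cosα=-0.5000 sinα=-0.8660 | (4,4) | tMaxX 0.5400 tMaxY 0.4850 | tΔX 2.0000 tΔY 1.1547
    t=0.4850 [y] (4,3)
    t=0.5400 [x] (3,3) — stop
  → r_4 = 0.5400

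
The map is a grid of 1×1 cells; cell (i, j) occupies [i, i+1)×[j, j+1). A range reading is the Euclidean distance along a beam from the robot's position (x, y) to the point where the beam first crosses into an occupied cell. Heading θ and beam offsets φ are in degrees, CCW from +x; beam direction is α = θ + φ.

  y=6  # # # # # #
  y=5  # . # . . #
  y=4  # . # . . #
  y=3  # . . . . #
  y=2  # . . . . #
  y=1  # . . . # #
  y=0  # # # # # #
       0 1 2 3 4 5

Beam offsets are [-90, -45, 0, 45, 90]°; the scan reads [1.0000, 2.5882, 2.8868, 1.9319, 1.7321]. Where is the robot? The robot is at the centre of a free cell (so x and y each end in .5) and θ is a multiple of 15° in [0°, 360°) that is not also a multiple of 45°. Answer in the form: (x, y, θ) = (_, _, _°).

(x, y, θ) = (3.5, 3.5, 240°)

Candidates: 17 free-cell centres × 16 headings = 272 poses. Raycast each; keep the one whose scan matches to 4 dp.
  (4.5, 3.5, 210°): beam 1 = 2.8868 ≠ 1.0000 ✗
  (2.5, 3.5, 345°): beam 1 = 2.5882 ≠ 1.0000 ✗
  (4.5, 4.5, 120°): beam 1 = 0.5774 ≠ 1.0000 ✗
  (3.5, 2.5, 255°): beam 1 = 2.5882 ≠ 1.0000 ✗
  …
  (3.5, 3.5, 240°): r_1=1.0000, r_2=2.5882, r_3=2.8868, r_4=1.9319, r_5=1.7321 — all match ✓
Only this pose fits every beam.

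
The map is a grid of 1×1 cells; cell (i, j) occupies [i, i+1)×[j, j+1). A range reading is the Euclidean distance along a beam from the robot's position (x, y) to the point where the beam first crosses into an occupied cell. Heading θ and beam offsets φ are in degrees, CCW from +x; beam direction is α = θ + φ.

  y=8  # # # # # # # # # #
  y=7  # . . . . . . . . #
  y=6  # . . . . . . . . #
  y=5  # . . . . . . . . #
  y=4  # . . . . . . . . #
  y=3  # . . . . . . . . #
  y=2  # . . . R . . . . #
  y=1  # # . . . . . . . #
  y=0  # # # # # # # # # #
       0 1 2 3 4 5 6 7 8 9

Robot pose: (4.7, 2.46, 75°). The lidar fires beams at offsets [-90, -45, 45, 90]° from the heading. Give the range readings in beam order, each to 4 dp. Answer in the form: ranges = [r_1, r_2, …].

ranges = [4.4517, 4.9652, 6.3970, 3.8305]

beam 1: φ=-90°, α=345°
  dir = (cos 345°, sin 345°) = (0.9659, -0.2588); from cell (4,2)
  next x-line at t=0.3106, next y-line at t=1.7773; Δt_x=1.0353, Δt_y=3.8637
    x: enter (5,2) at t=0.3106
    x: enter (6,2) at t=1.3459
    y: enter (6,1) at t=1.7773
    x: enter (7,1) at t=2.3811
    x: enter (8,1) at t=3.4164
    x: enter (9,1) at t=4.4517 ← occupied
  → r_1 = 4.4517
beam 2: φ=-45°, α=30°
  dir = (cos 30°, sin 30°) = (0.8660, 0.5000); from cell (4,2)
  next x-line at t=0.3464, next y-line at t=1.0800; Δt_x=1.1547, Δt_y=2.0000
    x: enter (5,2) at t=0.3464
    y: enter (5,3) at t=1.0800
    x: enter (6,3) at t=1.5011
    x: enter (7,3) at t=2.6558
    y: enter (7,4) at t=3.0800
    x: enter (8,4) at t=3.8105
    x: enter (9,4) at t=4.9652 ← occupied
  → r_2 = 4.9652
beam 3: φ=45°, α=120°
  dir = (cos 120°, sin 120°) = (-0.5000, 0.8660); from cell (4,2)
  next x-line at t=1.4000, next y-line at t=0.6235; Δt_x=2.0000, Δt_y=1.1547
    y: enter (4,3) at t=0.6235
    x: enter (3,3) at t=1.4000
    y: enter (3,4) at t=1.7782
    y: enter (3,5) at t=2.9329
    x: enter (2,5) at t=3.4000
    y: enter (2,6) at t=4.0876
    y: enter (2,7) at t=5.2423
    x: enter (1,7) at t=5.4000
    y: enter (1,8) at t=6.3970 ← occupied
  → r_3 = 6.3970
beam 4: φ=90°, α=165°
  dir = (cos 165°, sin 165°) = (-0.9659, 0.2588); from cell (4,2)
  next x-line at t=0.7247, next y-line at t=2.0864; Δt_x=1.0353, Δt_y=3.8637
    x: enter (3,2) at t=0.7247
    x: enter (2,2) at t=1.7600
    y: enter (2,3) at t=2.0864
    x: enter (1,3) at t=2.7952
    x: enter (0,3) at t=3.8305 ← occupied
  → r_4 = 3.8305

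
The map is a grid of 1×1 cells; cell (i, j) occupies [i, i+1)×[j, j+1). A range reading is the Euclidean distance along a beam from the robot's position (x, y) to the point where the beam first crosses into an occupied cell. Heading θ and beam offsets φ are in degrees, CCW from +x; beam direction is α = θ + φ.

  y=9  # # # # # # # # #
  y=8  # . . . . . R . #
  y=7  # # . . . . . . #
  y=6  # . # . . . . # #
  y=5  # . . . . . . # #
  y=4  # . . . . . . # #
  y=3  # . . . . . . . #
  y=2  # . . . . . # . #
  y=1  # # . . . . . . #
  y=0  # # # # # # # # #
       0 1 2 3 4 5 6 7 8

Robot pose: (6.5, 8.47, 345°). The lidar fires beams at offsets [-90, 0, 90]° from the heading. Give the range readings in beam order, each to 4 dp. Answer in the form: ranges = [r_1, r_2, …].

ranges = [7.7335, 1.5529, 0.5487]

beam 1: φ=-90°, α=255°
  direction (-0.2588, -0.9659); cell (6,8); t to first gridline: x 1.9319, y 0.4866 (then +3.8637 / +1.0353)
    (6,7) via y @ 0.4866
    (6,6) via y @ 1.5219
    (5,6) via x @ 1.9319
    (5,5) via y @ 2.5571
    (5,4) via y @ 3.5924
    (5,3) via y @ 4.6277
    (5,2) via y @ 5.6630
    (4,2) via x @ 5.7956
    (4,1) via y @ 6.6982
    (4,0) via y @ 7.7335  # hit
  → r_1 = 7.7335
beam 2: φ=0°, α=345°
  direction (0.9659, -0.2588); cell (6,8); t to first gridline: x 0.5176, y 1.8159 (then +1.0353 / +3.8637)
    (7,8) via x @ 0.5176
    (8,8) via x @ 1.5529  # hit
  → r_2 = 1.5529
beam 3: φ=90°, α=75°
  direction (0.2588, 0.9659); cell (6,8); t to first gridline: x 1.9319, y 0.5487 (then +3.8637 / +1.0353)
    (6,9) via y @ 0.5487  # hit
  → r_3 = 0.5487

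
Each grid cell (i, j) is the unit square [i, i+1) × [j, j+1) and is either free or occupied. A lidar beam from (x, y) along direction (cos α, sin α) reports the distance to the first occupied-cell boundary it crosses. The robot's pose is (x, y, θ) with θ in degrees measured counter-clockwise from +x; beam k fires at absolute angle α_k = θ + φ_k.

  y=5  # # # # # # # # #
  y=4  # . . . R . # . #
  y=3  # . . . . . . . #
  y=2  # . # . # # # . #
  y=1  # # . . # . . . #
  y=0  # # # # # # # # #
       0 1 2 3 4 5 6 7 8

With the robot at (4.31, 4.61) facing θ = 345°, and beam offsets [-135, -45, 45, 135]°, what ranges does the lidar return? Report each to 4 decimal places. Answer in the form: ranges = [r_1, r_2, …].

beam 1: φ=-135°, α=210°
  direction (-0.8660, -0.5000); cell (4,4); t to first gridline: x 0.3580, y 1.2200 (then +1.1547 / +2.0000)
    (3,4) via x @ 0.3580
    (3,3) via y @ 1.2200
    (2,3) via x @ 1.5127
    (1,3) via x @ 2.6674
    (1,2) via y @ 3.2200
    (0,2) via x @ 3.8221  # hit
  → r_1 = 3.8221
beam 2: φ=-45°, α=300°
  direction (0.5000, -0.8660); cell (4,4); t to first gridline: x 1.3800, y 0.7044 (then +2.0000 / +1.1547)
    (4,3) via y @ 0.7044
    (5,3) via x @ 1.3800
    (5,2) via y @ 1.8591  # hit
  → r_2 = 1.8591
beam 3: φ=45°, α=30°
  direction (0.8660, 0.5000); cell (4,4); t to first gridline: x 0.7967, y 0.7800 (then +1.1547 / +2.0000)
    (4,5) via y @ 0.7800  # hit
  → r_3 = 0.7800
beam 4: φ=135°, α=120°
  direction (-0.5000, 0.8660); cell (4,4); t to first gridline: x 0.6200, y 0.4503 (then +2.0000 / +1.1547)
    (4,5) via y @ 0.4503  # hit
  → r_4 = 0.4503

ranges = [3.8221, 1.8591, 0.7800, 0.4503]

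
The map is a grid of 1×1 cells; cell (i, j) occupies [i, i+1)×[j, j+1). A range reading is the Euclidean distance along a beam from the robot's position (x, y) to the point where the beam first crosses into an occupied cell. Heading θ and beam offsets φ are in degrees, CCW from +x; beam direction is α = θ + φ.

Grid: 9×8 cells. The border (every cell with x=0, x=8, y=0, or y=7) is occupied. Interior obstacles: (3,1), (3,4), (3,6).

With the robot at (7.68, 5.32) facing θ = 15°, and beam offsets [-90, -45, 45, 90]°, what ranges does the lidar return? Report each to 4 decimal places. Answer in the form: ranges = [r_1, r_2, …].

beam 1: φ=-90°, α=285°
  cosα=0.2588 sinα=-0.9659 | (7,5) | tMaxX 1.2364 tMaxY 0.3313 | tΔX 3.8637 tΔY 1.0353
    t=0.3313 [y] (7,4)
    t=1.2364 [x] (8,4) — stop
  → r_1 = 1.2364
beam 2: φ=-45°, α=330°
  cosα=0.8660 sinα=-0.5000 | (7,5) | tMaxX 0.3695 tMaxY 0.6400 | tΔX 1.1547 tΔY 2.0000
    t=0.3695 [x] (8,5) — stop
  → r_2 = 0.3695
beam 3: φ=45°, α=60°
  cosα=0.5000 sinα=0.8660 | (7,5) | tMaxX 0.6400 tMaxY 0.7852 | tΔX 2.0000 tΔY 1.1547
    t=0.6400 [x] (8,5) — stop
  → r_3 = 0.6400
beam 4: φ=90°, α=105°
  cosα=-0.2588 sinα=0.9659 | (7,5) | tMaxX 2.6273 tMaxY 0.7040 | tΔX 3.8637 tΔY 1.0353
    t=0.7040 [y] (7,6)
    t=1.7393 [y] (7,7) — stop
  → r_4 = 1.7393

ranges = [1.2364, 0.3695, 0.6400, 1.7393]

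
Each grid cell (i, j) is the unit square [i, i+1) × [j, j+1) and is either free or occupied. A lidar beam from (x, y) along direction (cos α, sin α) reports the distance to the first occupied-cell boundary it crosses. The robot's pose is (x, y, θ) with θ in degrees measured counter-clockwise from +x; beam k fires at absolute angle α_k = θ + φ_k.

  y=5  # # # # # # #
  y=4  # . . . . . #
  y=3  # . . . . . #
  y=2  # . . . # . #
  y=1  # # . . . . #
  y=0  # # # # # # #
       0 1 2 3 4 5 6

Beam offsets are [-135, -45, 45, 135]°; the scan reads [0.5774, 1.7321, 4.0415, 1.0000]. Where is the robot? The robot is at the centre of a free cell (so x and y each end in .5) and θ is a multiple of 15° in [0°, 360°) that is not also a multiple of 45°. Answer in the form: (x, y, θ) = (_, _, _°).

Enumerate (i+0.5, j+0.5, θ) over the 18 free cells and 16 admissible headings. For each, cast all 4 beams and compare to the given ranges.
  (3.5, 2.5, 195°): beam 1 = 2.8868 ≠ 0.5774 ✗
  (3.5, 1.5, 345°): beam 1 = 1.0000 ≠ 0.5774 ✗
  (3.5, 3.5, 60°): beam 1 = 2.5882 ≠ 0.5774 ✗
  …
  (2.5, 4.5, 255°): r_1=0.5774, r_2=1.7321, r_3=4.0415, r_4=1.0000 — all match ✓
No second candidate reproduces the full scan.

(x, y, θ) = (2.5, 4.5, 255°)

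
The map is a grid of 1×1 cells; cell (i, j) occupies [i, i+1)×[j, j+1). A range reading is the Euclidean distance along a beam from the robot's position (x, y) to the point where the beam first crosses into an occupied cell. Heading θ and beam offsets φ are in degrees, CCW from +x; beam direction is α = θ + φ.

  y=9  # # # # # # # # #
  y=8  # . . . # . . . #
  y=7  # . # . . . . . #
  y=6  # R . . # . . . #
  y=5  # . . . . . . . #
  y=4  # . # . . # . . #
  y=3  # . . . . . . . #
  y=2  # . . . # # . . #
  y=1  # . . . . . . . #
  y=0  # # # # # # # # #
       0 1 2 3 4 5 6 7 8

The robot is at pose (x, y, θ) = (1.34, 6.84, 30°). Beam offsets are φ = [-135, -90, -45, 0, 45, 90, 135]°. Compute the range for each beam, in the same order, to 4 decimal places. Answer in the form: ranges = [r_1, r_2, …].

ranges = [1.3137, 2.1246, 2.7538, 0.7621, 2.2362, 0.6800, 0.3520]

beam 1: φ=-135°, α=255°
  cosα=-0.2588 sinα=-0.9659 | (1,6) | tMaxX 1.3137 tMaxY 0.8696 | tΔX 3.8637 tΔY 1.0353
    t=0.8696 [y] (1,5)
    t=1.3137 [x] (0,5) — stop
  → r_1 = 1.3137
beam 2: φ=-90°, α=300°
  cosα=0.5000 sinα=-0.8660 | (1,6) | tMaxX 1.3200 tMaxY 0.9699 | tΔX 2.0000 tΔY 1.1547
    t=0.9699 [y] (1,5)
    t=1.3200 [x] (2,5)
    t=2.1246 [y] (2,4) — stop
  → r_2 = 2.1246
beam 3: φ=-45°, α=345°
  cosα=0.9659 sinα=-0.2588 | (1,6) | tMaxX 0.6833 tMaxY 3.2455 | tΔX 1.0353 tΔY 3.8637
    t=0.6833 [x] (2,6)
    t=1.7186 [x] (3,6)
    t=2.7538 [x] (4,6) — stop
  → r_3 = 2.7538
beam 4: φ=0°, α=30°
  cosα=0.8660 sinα=0.5000 | (1,6) | tMaxX 0.7621 tMaxY 0.3200 | tΔX 1.1547 tΔY 2.0000
    t=0.3200 [y] (1,7)
    t=0.7621 [x] (2,7) — stop
  → r_4 = 0.7621
beam 5: φ=45°, α=75°
  cosα=0.2588 sinα=0.9659 | (1,6) | tMaxX 2.5500 tMaxY 0.1656 | tΔX 3.8637 tΔY 1.0353
    t=0.1656 [y] (1,7)
    t=1.2009 [y] (1,8)
    t=2.2362 [y] (1,9) — stop
  → r_5 = 2.2362
beam 6: φ=90°, α=120°
  cosα=-0.5000 sinα=0.8660 | (1,6) | tMaxX 0.6800 tMaxY 0.1848 | tΔX 2.0000 tΔY 1.1547
    t=0.1848 [y] (1,7)
    t=0.6800 [x] (0,7) — stop
  → r_6 = 0.6800
beam 7: φ=135°, α=165°
  cosα=-0.9659 sinα=0.2588 | (1,6) | tMaxX 0.3520 tMaxY 0.6182 | tΔX 1.0353 tΔY 3.8637
    t=0.3520 [x] (0,6) — stop
  → r_7 = 0.3520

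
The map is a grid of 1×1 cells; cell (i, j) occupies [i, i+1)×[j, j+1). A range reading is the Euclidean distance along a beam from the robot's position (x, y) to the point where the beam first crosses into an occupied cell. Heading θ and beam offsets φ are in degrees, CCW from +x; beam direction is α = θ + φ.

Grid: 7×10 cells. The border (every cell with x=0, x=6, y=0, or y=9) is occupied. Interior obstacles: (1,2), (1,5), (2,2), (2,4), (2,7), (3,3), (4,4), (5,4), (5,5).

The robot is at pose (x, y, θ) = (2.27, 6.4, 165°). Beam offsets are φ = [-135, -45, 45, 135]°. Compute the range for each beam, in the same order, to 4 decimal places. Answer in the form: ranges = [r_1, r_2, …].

ranges = [4.3070, 2.5400, 0.8000, 2.7713]

beam 1: φ=-135°, α=30°
  direction (0.8660, 0.5000); cell (2,6); t to first gridline: x 0.8429, y 1.2000 (then +1.1547 / +2.0000)
    (3,6) via x @ 0.8429
    (3,7) via y @ 1.2000
    (4,7) via x @ 1.9976
    (5,7) via x @ 3.1523
    (5,8) via y @ 3.2000
    (6,8) via x @ 4.3070  # hit
  → r_1 = 4.3070
beam 2: φ=-45°, α=120°
  direction (-0.5000, 0.8660); cell (2,6); t to first gridline: x 0.5400, y 0.6928 (then +2.0000 / +1.1547)
    (1,6) via x @ 0.5400
    (1,7) via y @ 0.6928
    (1,8) via y @ 1.8475
    (0,8) via x @ 2.5400  # hit
  → r_2 = 2.5400
beam 3: φ=45°, α=210°
  direction (-0.8660, -0.5000); cell (2,6); t to first gridline: x 0.3118, y 0.8000 (then +1.1547 / +2.0000)
    (1,6) via x @ 0.3118
    (1,5) via y @ 0.8000  # hit
  → r_3 = 0.8000
beam 4: φ=135°, α=300°
  direction (0.5000, -0.8660); cell (2,6); t to first gridline: x 1.4600, y 0.4619 (then +2.0000 / +1.1547)
    (2,5) via y @ 0.4619
    (3,5) via x @ 1.4600
    (3,4) via y @ 1.6166
    (3,3) via y @ 2.7713  # hit
  → r_4 = 2.7713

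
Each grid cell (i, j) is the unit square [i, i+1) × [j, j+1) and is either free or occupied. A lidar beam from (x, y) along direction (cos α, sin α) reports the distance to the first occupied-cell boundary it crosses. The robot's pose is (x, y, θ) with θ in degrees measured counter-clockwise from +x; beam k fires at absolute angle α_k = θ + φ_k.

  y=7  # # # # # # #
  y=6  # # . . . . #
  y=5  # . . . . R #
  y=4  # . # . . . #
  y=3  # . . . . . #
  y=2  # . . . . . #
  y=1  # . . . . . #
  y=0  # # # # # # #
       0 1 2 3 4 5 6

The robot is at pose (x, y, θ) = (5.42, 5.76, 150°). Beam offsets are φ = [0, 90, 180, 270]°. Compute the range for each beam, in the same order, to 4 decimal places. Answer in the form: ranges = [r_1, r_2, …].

beam 1: φ=0°, α=150°
  d=(-0.8660,0.5000)  start (5,5)  tX=0.4850 tY=0.4800  stride 1/|dx|=1.1547 1/|dy|=2.0000
    cross y-line → (5,6), t=0.4800
    cross x-line → (4,6), t=0.4850
    cross x-line → (3,6), t=1.6397
    cross y-line → (3,7), t=2.4800 (wall)
  → r_1 = 2.4800
beam 2: φ=90°, α=240°
  d=(-0.5000,-0.8660)  start (5,5)  tX=0.8400 tY=0.8776  stride 1/|dx|=2.0000 1/|dy|=1.1547
    cross x-line → (4,5), t=0.8400
    cross y-line → (4,4), t=0.8776
    cross y-line → (4,3), t=2.0323
    cross x-line → (3,3), t=2.8400
    cross y-line → (3,2), t=3.1870
    cross y-line → (3,1), t=4.3417
    cross x-line → (2,1), t=4.8400
    cross y-line → (2,0), t=5.4964 (wall)
  → r_2 = 5.4964
beam 3: φ=180°, α=330°
  d=(0.8660,-0.5000)  start (5,5)  tX=0.6697 tY=1.5200  stride 1/|dx|=1.1547 1/|dy|=2.0000
    cross x-line → (6,5), t=0.6697 (wall)
  → r_3 = 0.6697
beam 4: φ=270°, α=60°
  d=(0.5000,0.8660)  start (5,5)  tX=1.1600 tY=0.2771  stride 1/|dx|=2.0000 1/|dy|=1.1547
    cross y-line → (5,6), t=0.2771
    cross x-line → (6,6), t=1.1600 (wall)
  → r_4 = 1.1600

ranges = [2.4800, 5.4964, 0.6697, 1.1600]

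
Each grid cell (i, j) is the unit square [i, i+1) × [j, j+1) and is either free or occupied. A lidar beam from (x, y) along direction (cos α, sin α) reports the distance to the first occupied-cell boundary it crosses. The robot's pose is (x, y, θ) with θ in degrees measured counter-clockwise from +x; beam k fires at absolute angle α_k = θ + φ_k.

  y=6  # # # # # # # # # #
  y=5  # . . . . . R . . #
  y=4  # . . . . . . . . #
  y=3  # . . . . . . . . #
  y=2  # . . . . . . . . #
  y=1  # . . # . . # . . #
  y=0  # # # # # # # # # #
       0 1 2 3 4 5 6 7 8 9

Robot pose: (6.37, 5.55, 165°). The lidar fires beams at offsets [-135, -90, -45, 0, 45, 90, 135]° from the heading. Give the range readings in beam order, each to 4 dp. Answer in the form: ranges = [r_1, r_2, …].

ranges = [0.9000, 0.4659, 0.5196, 1.7387, 6.2007, 4.7105, 5.2539]

beam 1: φ=-135°, α=30°
  direction (0.8660, 0.5000); cell (6,5); t to first gridline: x 0.7275, y 0.9000 (then +1.1547 / +2.0000)
    (7,5) via x @ 0.7275
    (7,6) via y @ 0.9000  # hit
  → r_1 = 0.9000
beam 2: φ=-90°, α=75°
  direction (0.2588, 0.9659); cell (6,5); t to first gridline: x 2.4341, y 0.4659 (then +3.8637 / +1.0353)
    (6,6) via y @ 0.4659  # hit
  → r_2 = 0.4659
beam 3: φ=-45°, α=120°
  direction (-0.5000, 0.8660); cell (6,5); t to first gridline: x 0.7400, y 0.5196 (then +2.0000 / +1.1547)
    (6,6) via y @ 0.5196  # hit
  → r_3 = 0.5196
beam 4: φ=0°, α=165°
  direction (-0.9659, 0.2588); cell (6,5); t to first gridline: x 0.3831, y 1.7387 (then +1.0353 / +3.8637)
    (5,5) via x @ 0.3831
    (4,5) via x @ 1.4183
    (4,6) via y @ 1.7387  # hit
  → r_4 = 1.7387
beam 5: φ=45°, α=210°
  direction (-0.8660, -0.5000); cell (6,5); t to first gridline: x 0.4272, y 1.1000 (then +1.1547 / +2.0000)
    (5,5) via x @ 0.4272
    (5,4) via y @ 1.1000
    (4,4) via x @ 1.5819
    (3,4) via x @ 2.7366
    (3,3) via y @ 3.1000
    (2,3) via x @ 3.8913
    (1,3) via x @ 5.0460
    (1,2) via y @ 5.1000
    (0,2) via x @ 6.2007  # hit
  → r_5 = 6.2007
beam 6: φ=90°, α=255°
  direction (-0.2588, -0.9659); cell (6,5); t to first gridline: x 1.4296, y 0.5694 (then +3.8637 / +1.0353)
    (6,4) via y @ 0.5694
    (5,4) via x @ 1.4296
    (5,3) via y @ 1.6047
    (5,2) via y @ 2.6400
    (5,1) via y @ 3.6752
    (5,0) via y @ 4.7105  # hit
  → r_6 = 4.7105
beam 7: φ=135°, α=300°
  direction (0.5000, -0.8660); cell (6,5); t to first gridline: x 1.2600, y 0.6351 (then +2.0000 / +1.1547)
    (6,4) via y @ 0.6351
    (7,4) via x @ 1.2600
    (7,3) via y @ 1.7898
    (7,2) via y @ 2.9445
    (8,2) via x @ 3.2600
    (8,1) via y @ 4.0992
    (8,0) via y @ 5.2539  # hit
  → r_7 = 5.2539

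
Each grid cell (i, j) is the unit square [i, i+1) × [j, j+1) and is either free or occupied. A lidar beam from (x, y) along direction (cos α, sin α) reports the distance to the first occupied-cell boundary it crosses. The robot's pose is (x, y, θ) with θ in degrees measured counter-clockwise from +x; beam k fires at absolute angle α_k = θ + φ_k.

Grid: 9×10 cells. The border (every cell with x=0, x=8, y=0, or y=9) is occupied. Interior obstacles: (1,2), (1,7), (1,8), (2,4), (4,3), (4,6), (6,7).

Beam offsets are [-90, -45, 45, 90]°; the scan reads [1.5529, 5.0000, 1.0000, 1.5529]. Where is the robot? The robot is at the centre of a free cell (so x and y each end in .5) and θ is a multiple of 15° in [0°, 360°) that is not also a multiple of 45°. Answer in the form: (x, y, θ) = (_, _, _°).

(x, y, θ) = (2.5, 6.5, 75°)

Candidates: 49 free-cell centres × 16 headings = 784 poses. Raycast each; keep the one whose scan matches to 4 dp.
  (6.5, 4.5, 15°): beam 1 = 3.6235 ≠ 1.5529 ✗
  (4.5, 5.5, 60°): beam 1 = 4.0415 ≠ 1.5529 ✗
  (5.5, 8.5, 330°): beam 1 = 1.7321 ≠ 1.5529 ✗
  (2.5, 5.5, 285°): beam 2 = 0.5774 ≠ 5.0000 ✗
  …
  (2.5, 6.5, 75°): r_1=1.5529, r_2=5.0000, r_3=1.0000, r_4=1.5529 — all match ✓
Only this pose fits every beam.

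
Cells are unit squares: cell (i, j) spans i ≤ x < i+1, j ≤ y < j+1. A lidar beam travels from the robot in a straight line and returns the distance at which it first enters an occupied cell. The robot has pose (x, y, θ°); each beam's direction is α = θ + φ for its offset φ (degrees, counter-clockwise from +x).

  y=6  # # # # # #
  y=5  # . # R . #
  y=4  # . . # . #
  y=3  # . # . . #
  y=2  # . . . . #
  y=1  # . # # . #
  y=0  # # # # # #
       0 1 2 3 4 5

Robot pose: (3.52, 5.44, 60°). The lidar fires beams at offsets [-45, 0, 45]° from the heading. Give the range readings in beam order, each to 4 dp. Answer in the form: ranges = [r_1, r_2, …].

ranges = [1.5322, 0.6466, 0.5798]

beam 1: φ=-45°, α=15°
  d=(0.9659,0.2588)  start (3,5)  tX=0.4969 tY=2.1637  stride 1/|dx|=1.0353 1/|dy|=3.8637
    cross x-line → (4,5), t=0.4969
    cross x-line → (5,5), t=1.5322 (wall)
  → r_1 = 1.5322
beam 2: φ=0°, α=60°
  d=(0.5000,0.8660)  start (3,5)  tX=0.9600 tY=0.6466  stride 1/|dx|=2.0000 1/|dy|=1.1547
    cross y-line → (3,6), t=0.6466 (wall)
  → r_2 = 0.6466
beam 3: φ=45°, α=105°
  d=(-0.2588,0.9659)  start (3,5)  tX=2.0091 tY=0.5798  stride 1/|dx|=3.8637 1/|dy|=1.0353
    cross y-line → (3,6), t=0.5798 (wall)
  → r_3 = 0.5798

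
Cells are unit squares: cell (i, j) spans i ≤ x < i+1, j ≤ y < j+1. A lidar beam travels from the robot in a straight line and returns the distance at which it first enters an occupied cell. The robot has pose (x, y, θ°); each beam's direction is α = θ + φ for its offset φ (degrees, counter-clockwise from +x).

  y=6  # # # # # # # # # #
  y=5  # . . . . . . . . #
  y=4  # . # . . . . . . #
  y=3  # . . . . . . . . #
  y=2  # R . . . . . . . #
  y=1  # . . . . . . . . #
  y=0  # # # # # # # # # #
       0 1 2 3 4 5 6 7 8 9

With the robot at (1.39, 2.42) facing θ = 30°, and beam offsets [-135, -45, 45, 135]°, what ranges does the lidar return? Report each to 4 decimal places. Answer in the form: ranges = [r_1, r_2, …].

beam 1: φ=-135°, α=255°
  direction (-0.2588, -0.9659); cell (1,2); t to first gridline: x 1.5068, y 0.4348 (then +3.8637 / +1.0353)
    (1,1) via y @ 0.4348
    (1,0) via y @ 1.4701  # hit
  → r_1 = 1.4701
beam 2: φ=-45°, α=345°
  direction (0.9659, -0.2588); cell (1,2); t to first gridline: x 0.6315, y 1.6228 (then +1.0353 / +3.8637)
    (2,2) via x @ 0.6315
    (2,1) via y @ 1.6228
    (3,1) via x @ 1.6668
    (4,1) via x @ 2.7021
    (5,1) via x @ 3.7373
    (6,1) via x @ 4.7726
    (6,0) via y @ 5.4865  # hit
  → r_2 = 5.4865
beam 3: φ=45°, α=75°
  direction (0.2588, 0.9659); cell (1,2); t to first gridline: x 2.3569, y 0.6005 (then +3.8637 / +1.0353)
    (1,3) via y @ 0.6005
    (1,4) via y @ 1.6357
    (2,4) via x @ 2.3569  # hit
  → r_3 = 2.3569
beam 4: φ=135°, α=165°
  direction (-0.9659, 0.2588); cell (1,2); t to first gridline: x 0.4038, y 2.2409 (then +1.0353 / +3.8637)
    (0,2) via x @ 0.4038  # hit
  → r_4 = 0.4038

ranges = [1.4701, 5.4865, 2.3569, 0.4038]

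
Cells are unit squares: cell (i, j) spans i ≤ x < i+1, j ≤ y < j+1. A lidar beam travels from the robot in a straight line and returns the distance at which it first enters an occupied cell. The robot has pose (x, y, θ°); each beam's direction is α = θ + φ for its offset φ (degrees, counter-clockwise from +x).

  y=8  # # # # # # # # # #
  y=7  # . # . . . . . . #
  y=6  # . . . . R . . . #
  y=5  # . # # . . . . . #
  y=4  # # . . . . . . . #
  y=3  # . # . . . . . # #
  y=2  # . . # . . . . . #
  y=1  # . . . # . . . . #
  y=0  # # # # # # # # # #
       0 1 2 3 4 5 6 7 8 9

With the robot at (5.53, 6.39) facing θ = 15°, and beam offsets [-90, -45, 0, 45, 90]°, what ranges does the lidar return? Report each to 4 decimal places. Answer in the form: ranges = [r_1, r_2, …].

ranges = [5.5801, 4.0068, 3.5924, 1.8591, 1.6668]

beam 1: φ=-90°, α=285°
  direction (0.2588, -0.9659); cell (5,6); t to first gridline: x 1.8159, y 0.4038 (then +3.8637 / +1.0353)
    (5,5) via y @ 0.4038
    (5,4) via y @ 1.4390
    (6,4) via x @ 1.8159
    (6,3) via y @ 2.4743
    (6,2) via y @ 3.5096
    (6,1) via y @ 4.5449
    (6,0) via y @ 5.5801  # hit
  → r_1 = 5.5801
beam 2: φ=-45°, α=330°
  direction (0.8660, -0.5000); cell (5,6); t to first gridline: x 0.5427, y 0.7800 (then +1.1547 / +2.0000)
    (6,6) via x @ 0.5427
    (6,5) via y @ 0.7800
    (7,5) via x @ 1.6974
    (7,4) via y @ 2.7800
    (8,4) via x @ 2.8521
    (9,4) via x @ 4.0068  # hit
  → r_2 = 4.0068
beam 3: φ=0°, α=15°
  direction (0.9659, 0.2588); cell (5,6); t to first gridline: x 0.4866, y 2.3569 (then +1.0353 / +3.8637)
    (6,6) via x @ 0.4866
    (7,6) via x @ 1.5219
    (7,7) via y @ 2.3569
    (8,7) via x @ 2.5571
    (9,7) via x @ 3.5924  # hit
  → r_3 = 3.5924
beam 4: φ=45°, α=60°
  direction (0.5000, 0.8660); cell (5,6); t to first gridline: x 0.9400, y 0.7044 (then +2.0000 / +1.1547)
    (5,7) via y @ 0.7044
    (6,7) via x @ 0.9400
    (6,8) via y @ 1.8591  # hit
  → r_4 = 1.8591
beam 5: φ=90°, α=105°
  direction (-0.2588, 0.9659); cell (5,6); t to first gridline: x 2.0478, y 0.6315 (then +3.8637 / +1.0353)
    (5,7) via y @ 0.6315
    (5,8) via y @ 1.6668  # hit
  → r_5 = 1.6668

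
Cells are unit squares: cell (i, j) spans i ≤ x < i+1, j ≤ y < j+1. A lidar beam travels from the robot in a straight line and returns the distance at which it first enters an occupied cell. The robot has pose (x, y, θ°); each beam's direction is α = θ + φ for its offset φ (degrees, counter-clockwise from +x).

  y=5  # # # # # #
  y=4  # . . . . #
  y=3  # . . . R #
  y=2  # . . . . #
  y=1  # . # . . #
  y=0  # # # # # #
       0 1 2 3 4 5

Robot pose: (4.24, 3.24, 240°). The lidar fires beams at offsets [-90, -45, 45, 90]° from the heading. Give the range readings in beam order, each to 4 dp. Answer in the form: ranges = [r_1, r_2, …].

ranges = [3.5200, 3.3543, 2.3190, 0.8776]

beam 1: φ=-90°, α=150°
  dir = (cos 150°, sin 150°) = (-0.8660, 0.5000); from cell (4,3)
  next x-line at t=0.2771, next y-line at t=1.5200; Δt_x=1.1547, Δt_y=2.0000
    x: enter (3,3) at t=0.2771
    x: enter (2,3) at t=1.4318
    y: enter (2,4) at t=1.5200
    x: enter (1,4) at t=2.5865
    y: enter (1,5) at t=3.5200 ← occupied
  → r_1 = 3.5200
beam 2: φ=-45°, α=195°
  dir = (cos 195°, sin 195°) = (-0.9659, -0.2588); from cell (4,3)
  next x-line at t=0.2485, next y-line at t=0.9273; Δt_x=1.0353, Δt_y=3.8637
    x: enter (3,3) at t=0.2485
    y: enter (3,2) at t=0.9273
    x: enter (2,2) at t=1.2837
    x: enter (1,2) at t=2.3190
    x: enter (0,2) at t=3.3543 ← occupied
  → r_2 = 3.3543
beam 3: φ=45°, α=285°
  dir = (cos 285°, sin 285°) = (0.2588, -0.9659); from cell (4,3)
  next x-line at t=2.9364, next y-line at t=0.2485; Δt_x=3.8637, Δt_y=1.0353
    y: enter (4,2) at t=0.2485
    y: enter (4,1) at t=1.2837
    y: enter (4,0) at t=2.3190 ← occupied
  → r_3 = 2.3190
beam 4: φ=90°, α=330°
  dir = (cos 330°, sin 330°) = (0.8660, -0.5000); from cell (4,3)
  next x-line at t=0.8776, next y-line at t=0.4800; Δt_x=1.1547, Δt_y=2.0000
    y: enter (4,2) at t=0.4800
    x: enter (5,2) at t=0.8776 ← occupied
  → r_4 = 0.8776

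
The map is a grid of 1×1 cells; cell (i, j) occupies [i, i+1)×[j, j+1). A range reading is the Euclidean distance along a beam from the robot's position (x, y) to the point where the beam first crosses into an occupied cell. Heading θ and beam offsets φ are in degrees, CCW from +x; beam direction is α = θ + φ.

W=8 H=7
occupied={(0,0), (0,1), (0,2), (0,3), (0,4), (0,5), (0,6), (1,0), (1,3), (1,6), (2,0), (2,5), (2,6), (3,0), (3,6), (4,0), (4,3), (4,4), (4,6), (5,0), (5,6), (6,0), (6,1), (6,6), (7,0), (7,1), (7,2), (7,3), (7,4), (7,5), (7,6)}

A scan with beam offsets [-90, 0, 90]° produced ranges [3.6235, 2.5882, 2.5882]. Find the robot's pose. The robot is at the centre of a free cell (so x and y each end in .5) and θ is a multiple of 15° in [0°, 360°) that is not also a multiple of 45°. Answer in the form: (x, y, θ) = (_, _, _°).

The pose lattice has 25·16 = 400 candidates. Test each by forward raycasting.
  (3.5, 4.5, 300°): beam 1 = 1.7321 ≠ 3.6235 ✗
  (4.5, 1.5, 210°): beam 1 = 4.0415 ≠ 3.6235 ✗
  (5.5, 5.5, 300°): beam 1 = 1.0000 ≠ 3.6235 ✗
  (6.5, 2.5, 150°): beam 1 = 1.0000 ≠ 3.6235 ✗
  …
  (3.5, 2.5, 105°): r_1=3.6235, r_2=2.5882, r_3=2.5882 — all match ✓
Unique over the lattice → pose = (3.5, 2.5, 105°).

(x, y, θ) = (3.5, 2.5, 105°)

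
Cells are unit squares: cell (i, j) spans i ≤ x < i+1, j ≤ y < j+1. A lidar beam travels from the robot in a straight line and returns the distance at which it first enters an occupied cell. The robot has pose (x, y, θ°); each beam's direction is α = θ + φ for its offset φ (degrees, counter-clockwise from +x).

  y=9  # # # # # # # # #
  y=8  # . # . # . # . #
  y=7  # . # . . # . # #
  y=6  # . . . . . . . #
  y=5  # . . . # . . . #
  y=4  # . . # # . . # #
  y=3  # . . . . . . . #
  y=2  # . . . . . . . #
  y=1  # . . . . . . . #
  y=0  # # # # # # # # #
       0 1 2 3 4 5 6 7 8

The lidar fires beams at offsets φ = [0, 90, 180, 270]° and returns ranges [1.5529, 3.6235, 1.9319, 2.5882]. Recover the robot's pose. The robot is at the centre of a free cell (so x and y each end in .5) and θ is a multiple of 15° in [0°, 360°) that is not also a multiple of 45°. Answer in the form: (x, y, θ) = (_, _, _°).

Enumerate (i+0.5, j+0.5, θ) over the 46 free cells and 16 admissible headings. For each, cast all 4 beams and compare to the given ranges.
  (7.5, 8.5, 285°): beam 1 = 0.5176 ≠ 1.5529 ✗
  (1.5, 7.5, 255°): beam 1 = 1.9319 ≠ 1.5529 ✗
  (4.5, 7.5, 255°): beam 2 = 0.5176 ≠ 3.6235 ✗
  (6.5, 4.5, 255°): beam 1 = 3.6235 ≠ 1.5529 ✗
  …
  (6.5, 3.5, 345°): r_1=1.5529, r_2=3.6235, r_3=1.9319, r_4=2.5882 — all match ✓
Unique over the lattice → pose = (6.5, 3.5, 345°).

(x, y, θ) = (6.5, 3.5, 345°)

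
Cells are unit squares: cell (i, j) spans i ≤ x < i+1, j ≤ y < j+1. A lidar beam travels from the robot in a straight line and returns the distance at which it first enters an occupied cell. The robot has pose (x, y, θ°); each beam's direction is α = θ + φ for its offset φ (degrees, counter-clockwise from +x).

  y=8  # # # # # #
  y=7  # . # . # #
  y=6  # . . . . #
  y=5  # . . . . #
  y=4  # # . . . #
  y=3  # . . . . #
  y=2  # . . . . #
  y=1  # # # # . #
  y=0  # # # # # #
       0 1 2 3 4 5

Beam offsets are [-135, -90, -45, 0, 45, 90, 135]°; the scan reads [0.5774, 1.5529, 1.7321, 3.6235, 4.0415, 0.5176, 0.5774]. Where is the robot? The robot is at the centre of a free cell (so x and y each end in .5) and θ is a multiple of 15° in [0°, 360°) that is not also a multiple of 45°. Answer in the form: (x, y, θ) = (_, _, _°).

(x, y, θ) = (1.5, 3.5, 345°)

The pose lattice has 22·16 = 352 candidates. Test each by forward raycasting.
  (4.5, 2.5, 75°): beam 1 = 1.0000 ≠ 0.5774 ✗
  (1.5, 2.5, 345°): beam 2 = 0.5176 ≠ 1.5529 ✗
  (1.5, 3.5, 60°): beam 1 = 1.5529 ≠ 0.5774 ✗
  (4.5, 1.5, 30°): beam 1 = 0.5176 ≠ 0.5774 ✗
  …
  (1.5, 3.5, 345°): r_1=0.5774, r_2=1.5529, r_3=1.7321, r_4=3.6235, r_5=4.0415, r_6=0.5176, r_7=0.5774 — all match ✓
Only this pose fits every beam.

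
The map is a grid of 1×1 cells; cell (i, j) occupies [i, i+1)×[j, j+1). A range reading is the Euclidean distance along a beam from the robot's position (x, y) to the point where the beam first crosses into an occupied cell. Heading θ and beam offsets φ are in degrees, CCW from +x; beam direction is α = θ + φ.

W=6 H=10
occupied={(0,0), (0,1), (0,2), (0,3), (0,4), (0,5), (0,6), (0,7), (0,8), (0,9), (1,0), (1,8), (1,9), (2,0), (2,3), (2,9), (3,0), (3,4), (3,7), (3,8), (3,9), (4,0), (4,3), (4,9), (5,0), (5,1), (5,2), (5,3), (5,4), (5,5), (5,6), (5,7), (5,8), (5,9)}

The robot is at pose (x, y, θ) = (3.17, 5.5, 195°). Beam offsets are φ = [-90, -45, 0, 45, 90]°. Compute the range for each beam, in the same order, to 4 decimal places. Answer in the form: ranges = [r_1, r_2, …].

beam 1: φ=-90°, α=105°
  direction (-0.2588, 0.9659); cell (3,5); t to first gridline: x 0.6568, y 0.5176 (then +3.8637 / +1.0353)
    (3,6) via y @ 0.5176
    (2,6) via x @ 0.6568
    (2,7) via y @ 1.5529
    (2,8) via y @ 2.5882
    (2,9) via y @ 3.6235  # hit
  → r_1 = 3.6235
beam 2: φ=-45°, α=150°
  direction (-0.8660, 0.5000); cell (3,5); t to first gridline: x 0.1963, y 1.0000 (then +1.1547 / +2.0000)
    (2,5) via x @ 0.1963
    (2,6) via y @ 1.0000
    (1,6) via x @ 1.3510
    (0,6) via x @ 2.5057  # hit
  → r_2 = 2.5057
beam 3: φ=0°, α=195°
  direction (-0.9659, -0.2588); cell (3,5); t to first gridline: x 0.1760, y 1.9319 (then +1.0353 / +3.8637)
    (2,5) via x @ 0.1760
    (1,5) via x @ 1.2113
    (1,4) via y @ 1.9319
    (0,4) via x @ 2.2465  # hit
  → r_3 = 2.2465
beam 4: φ=45°, α=240°
  direction (-0.5000, -0.8660); cell (3,5); t to first gridline: x 0.3400, y 0.5774 (then +2.0000 / +1.1547)
    (2,5) via x @ 0.3400
    (2,4) via y @ 0.5774
    (2,3) via y @ 1.7321  # hit
  → r_4 = 1.7321
beam 5: φ=90°, α=285°
  direction (0.2588, -0.9659); cell (3,5); t to first gridline: x 3.2069, y 0.5176 (then +3.8637 / +1.0353)
    (3,4) via y @ 0.5176  # hit
  → r_5 = 0.5176

ranges = [3.6235, 2.5057, 2.2465, 1.7321, 0.5176]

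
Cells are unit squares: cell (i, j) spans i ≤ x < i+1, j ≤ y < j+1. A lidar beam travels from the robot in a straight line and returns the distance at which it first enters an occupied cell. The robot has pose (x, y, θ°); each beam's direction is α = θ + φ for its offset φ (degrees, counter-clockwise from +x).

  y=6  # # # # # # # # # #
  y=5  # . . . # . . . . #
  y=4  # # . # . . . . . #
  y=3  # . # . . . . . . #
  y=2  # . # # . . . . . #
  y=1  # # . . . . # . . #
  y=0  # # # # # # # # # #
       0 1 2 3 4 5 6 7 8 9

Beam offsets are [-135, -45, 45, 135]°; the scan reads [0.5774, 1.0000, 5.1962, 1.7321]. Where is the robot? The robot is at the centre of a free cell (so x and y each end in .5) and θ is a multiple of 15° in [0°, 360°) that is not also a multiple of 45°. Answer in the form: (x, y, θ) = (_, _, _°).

The pose lattice has 32·16 = 512 candidates. Test each by forward raycasting.
  (7.5, 1.5, 75°): beam 2 = 1.7321 ≠ 1.0000 ✗
  (8.5, 4.5, 210°): beam 1 = 1.5529 ≠ 0.5774 ✗
  (4.5, 2.5, 15°): beam 1 = 1.7321 ≠ 0.5774 ✗
  (4.5, 4.5, 210°): beam 1 = 0.5176 ≠ 0.5774 ✗
  …
  (7.5, 5.5, 195°): r_1=0.5774, r_2=1.0000, r_3=5.1962, r_4=1.7321 — all match ✓
No second candidate reproduces the full scan.

(x, y, θ) = (7.5, 5.5, 195°)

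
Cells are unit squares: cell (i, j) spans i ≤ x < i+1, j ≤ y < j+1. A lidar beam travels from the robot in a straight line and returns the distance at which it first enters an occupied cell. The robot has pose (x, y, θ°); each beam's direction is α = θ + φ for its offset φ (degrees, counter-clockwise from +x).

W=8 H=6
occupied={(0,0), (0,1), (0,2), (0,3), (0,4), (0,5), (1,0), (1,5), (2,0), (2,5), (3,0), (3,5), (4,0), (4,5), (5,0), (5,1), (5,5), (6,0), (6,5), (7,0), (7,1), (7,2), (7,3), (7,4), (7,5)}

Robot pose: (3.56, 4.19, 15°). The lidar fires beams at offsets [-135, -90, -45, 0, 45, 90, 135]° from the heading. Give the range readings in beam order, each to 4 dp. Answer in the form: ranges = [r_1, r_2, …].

ranges = [3.6835, 3.3025, 3.9722, 3.1296, 0.9353, 0.8386, 1.6200]

beam 1: φ=-135°, α=240°
  dir = (cos 240°, sin 240°) = (-0.5000, -0.8660); from cell (3,4)
  next x-line at t=1.1200, next y-line at t=0.2194; Δt_x=2.0000, Δt_y=1.1547
    y: enter (3,3) at t=0.2194
    x: enter (2,3) at t=1.1200
    y: enter (2,2) at t=1.3741
    y: enter (2,1) at t=2.5288
    x: enter (1,1) at t=3.1200
    y: enter (1,0) at t=3.6835 ← occupied
  → r_1 = 3.6835
beam 2: φ=-90°, α=285°
  dir = (cos 285°, sin 285°) = (0.2588, -0.9659); from cell (3,4)
  next x-line at t=1.7000, next y-line at t=0.1967; Δt_x=3.8637, Δt_y=1.0353
    y: enter (3,3) at t=0.1967
    y: enter (3,2) at t=1.2320
    x: enter (4,2) at t=1.7000
    y: enter (4,1) at t=2.2673
    y: enter (4,0) at t=3.3025 ← occupied
  → r_2 = 3.3025
beam 3: φ=-45°, α=330°
  dir = (cos 330°, sin 330°) = (0.8660, -0.5000); from cell (3,4)
  next x-line at t=0.5081, next y-line at t=0.3800; Δt_x=1.1547, Δt_y=2.0000
    y: enter (3,3) at t=0.3800
    x: enter (4,3) at t=0.5081
    x: enter (5,3) at t=1.6628
    y: enter (5,2) at t=2.3800
    x: enter (6,2) at t=2.8175
    x: enter (7,2) at t=3.9722 ← occupied
  → r_3 = 3.9722
beam 4: φ=0°, α=15°
  dir = (cos 15°, sin 15°) = (0.9659, 0.2588); from cell (3,4)
  next x-line at t=0.4555, next y-line at t=3.1296; Δt_x=1.0353, Δt_y=3.8637
    x: enter (4,4) at t=0.4555
    x: enter (5,4) at t=1.4908
    x: enter (6,4) at t=2.5261
    y: enter (6,5) at t=3.1296 ← occupied
  → r_4 = 3.1296
beam 5: φ=45°, α=60°
  dir = (cos 60°, sin 60°) = (0.5000, 0.8660); from cell (3,4)
  next x-line at t=0.8800, next y-line at t=0.9353; Δt_x=2.0000, Δt_y=1.1547
    x: enter (4,4) at t=0.8800
    y: enter (4,5) at t=0.9353 ← occupied
  → r_5 = 0.9353
beam 6: φ=90°, α=105°
  dir = (cos 105°, sin 105°) = (-0.2588, 0.9659); from cell (3,4)
  next x-line at t=2.1637, next y-line at t=0.8386; Δt_x=3.8637, Δt_y=1.0353
    y: enter (3,5) at t=0.8386 ← occupied
  → r_6 = 0.8386
beam 7: φ=135°, α=150°
  dir = (cos 150°, sin 150°) = (-0.8660, 0.5000); from cell (3,4)
  next x-line at t=0.6466, next y-line at t=1.6200; Δt_x=1.1547, Δt_y=2.0000
    x: enter (2,4) at t=0.6466
    y: enter (2,5) at t=1.6200 ← occupied
  → r_7 = 1.6200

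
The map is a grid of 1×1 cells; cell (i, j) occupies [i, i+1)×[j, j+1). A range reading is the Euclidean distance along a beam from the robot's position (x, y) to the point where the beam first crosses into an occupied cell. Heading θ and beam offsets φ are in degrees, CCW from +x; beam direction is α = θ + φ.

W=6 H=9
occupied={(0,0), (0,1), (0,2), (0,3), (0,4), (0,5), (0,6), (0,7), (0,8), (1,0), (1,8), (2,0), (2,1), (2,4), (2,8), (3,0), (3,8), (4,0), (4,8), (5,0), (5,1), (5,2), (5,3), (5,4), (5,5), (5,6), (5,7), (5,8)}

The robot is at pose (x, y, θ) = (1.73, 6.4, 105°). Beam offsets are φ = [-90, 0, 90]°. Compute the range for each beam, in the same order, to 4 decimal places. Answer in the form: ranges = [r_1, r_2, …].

ranges = [3.3854, 1.6564, 0.7558]

beam 1: φ=-90°, α=15°
  direction (0.9659, 0.2588); cell (1,6); t to first gridline: x 0.2795, y 2.3182 (then +1.0353 / +3.8637)
    (2,6) via x @ 0.2795
    (3,6) via x @ 1.3148
    (3,7) via y @ 2.3182
    (4,7) via x @ 2.3501
    (5,7) via x @ 3.3854  # hit
  → r_1 = 3.3854
beam 2: φ=0°, α=105°
  direction (-0.2588, 0.9659); cell (1,6); t to first gridline: x 2.8205, y 0.6212 (then +3.8637 / +1.0353)
    (1,7) via y @ 0.6212
    (1,8) via y @ 1.6564  # hit
  → r_2 = 1.6564
beam 3: φ=90°, α=195°
  direction (-0.9659, -0.2588); cell (1,6); t to first gridline: x 0.7558, y 1.5455 (then +1.0353 / +3.8637)
    (0,6) via x @ 0.7558  # hit
  → r_3 = 0.7558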